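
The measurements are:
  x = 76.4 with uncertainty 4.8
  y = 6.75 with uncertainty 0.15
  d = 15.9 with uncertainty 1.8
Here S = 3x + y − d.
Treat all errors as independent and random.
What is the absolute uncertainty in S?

Each term contributes (cᵢ δxᵢ)² to (δS)²:
  (3·δx)² = 207;  (δy)² = 0.0225;  (δd)² = 3.24
δS = √(211) = 14.5

14.5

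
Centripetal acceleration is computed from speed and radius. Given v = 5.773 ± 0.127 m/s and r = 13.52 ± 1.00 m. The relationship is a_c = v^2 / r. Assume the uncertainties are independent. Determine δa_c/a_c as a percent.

Products/powers → add relative errors in quadrature, weighted by exponent:
  (2·δv/v)² = (2×0.0220)² = 0.00194;  (-1·δr/r)² = (-1×0.0740)² = 0.00547
δa_c/a_c = √(0.00741) = 0.0861

8.61%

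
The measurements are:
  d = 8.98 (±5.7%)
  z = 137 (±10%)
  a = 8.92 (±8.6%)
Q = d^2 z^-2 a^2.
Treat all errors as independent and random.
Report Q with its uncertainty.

0.342 ± 0.0982

Since Q is a product/quotient, work with relative uncertainties:
  (2·δd/d)² = (2×0.0570)² = 0.0130;  (-2·δz/z)² = (-2×0.100)² = 0.0400;  (2·δa/a)² = (2×0.0860)² = 0.0296
δQ/Q = √(0.0826) = 0.287
Q = 0.342, so δQ = 0.287 × 0.342 = 0.0982.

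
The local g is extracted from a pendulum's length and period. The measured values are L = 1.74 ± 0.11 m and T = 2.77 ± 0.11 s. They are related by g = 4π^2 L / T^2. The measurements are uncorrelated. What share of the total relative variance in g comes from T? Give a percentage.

(δg/g)² = (1·δL/L)² + (-2·δT/T)²
  L term: (1×0.0632)² = 0.00400
  T term: (-2×0.0397)² = 0.00631
Total = 0.0103. Share from T = 0.00631/0.0103 = 0.612.

61.2%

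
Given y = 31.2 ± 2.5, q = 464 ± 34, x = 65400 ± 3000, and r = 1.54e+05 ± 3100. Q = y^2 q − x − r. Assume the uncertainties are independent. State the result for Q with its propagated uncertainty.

Let p = y^2·q = 4.52e+05. δp/p = √((2·δy/y)² + (1·δq/q)²) = √(0.0257 + 0.00537) = 0.176, so δp = 79600.
Q = p − x − r: δQ = √(δp² + δx² + δr²) = √(6.33e+09 + 9e+06 + 9.61e+06) = 79700
Q = 2.32e+05.

(2.32 ± 0.797) × 10^5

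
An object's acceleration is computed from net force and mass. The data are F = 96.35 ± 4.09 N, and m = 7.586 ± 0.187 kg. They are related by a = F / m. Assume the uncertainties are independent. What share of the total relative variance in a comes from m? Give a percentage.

(δa/a)² = (1·δF/F)² + (-1·δm/m)²
  F term: (1×0.0424)² = 0.00180
  m term: (-1×0.0247)² = 0.000608
Total = 0.00241. Share from m = 0.000608/0.00241 = 0.252.

25.2%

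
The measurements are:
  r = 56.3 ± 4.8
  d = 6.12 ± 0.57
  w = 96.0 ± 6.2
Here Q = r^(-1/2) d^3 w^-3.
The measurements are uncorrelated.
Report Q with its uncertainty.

Q is a product of powers, so relative uncertainties combine in quadrature:
  (−½·δr/r)² = (-0.5×0.0853)² = 0.00182;  (3·δd/d)² = (3×0.0931)² = 0.0781;  (-3·δw/w)² = (-3×0.0646)² = 0.0375
δQ/Q = √(0.117) = 0.343
Q = 3.45e-05, so δQ = 0.343 × 3.45e-05 = 1.18e-05.

(3.45 ± 1.18) × 10^-5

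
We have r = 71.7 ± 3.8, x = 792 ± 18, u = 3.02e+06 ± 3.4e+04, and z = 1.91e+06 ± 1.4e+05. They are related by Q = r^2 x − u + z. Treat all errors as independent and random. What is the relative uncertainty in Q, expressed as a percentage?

15.7%

Let p = r^2·x = 4.07e+06. δp/p = √((2·δr/r)² + (1·δx/x)²) = √(0.0112 + 0.000517) = 0.108, so δp = 4.41e+05.
Q = p − u + z: δQ = √(δp² + δu² + δz²) = √(1.95e+11 + 1.16e+09 + 1.96e+10) = 4.64e+05
Q = 2.96e+06, so δQ/Q = 4.64e+05/2.96e+06 = 0.157.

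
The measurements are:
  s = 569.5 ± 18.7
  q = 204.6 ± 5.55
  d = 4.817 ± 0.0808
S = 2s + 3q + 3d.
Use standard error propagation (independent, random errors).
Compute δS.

40.9

Sums and differences: (δS)² = Σ (cᵢ δxᵢ)².
  (2·δs)² = 1400;  (3·δq)² = 277;  (3·δd)² = 0.0588
δS = √(1680) = 40.9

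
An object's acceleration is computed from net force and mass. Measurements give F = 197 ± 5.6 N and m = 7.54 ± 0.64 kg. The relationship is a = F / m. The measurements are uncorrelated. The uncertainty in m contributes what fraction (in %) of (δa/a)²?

89.9%

(δa/a)² = (1·δF/F)² + (-1·δm/m)²
  F term: (1×0.0284)² = 0.000808
  m term: (-1×0.0849)² = 0.00720
Total = 0.00801. Share from m = 0.00720/0.00801 = 0.899.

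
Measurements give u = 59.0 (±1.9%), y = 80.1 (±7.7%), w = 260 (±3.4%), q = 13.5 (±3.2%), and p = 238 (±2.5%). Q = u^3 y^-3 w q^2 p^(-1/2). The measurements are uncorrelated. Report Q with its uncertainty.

1230 ± 306

Products/powers → add relative errors in quadrature, weighted by exponent:
  (3·δu/u)² = (3×0.0190)² = 0.00325;  (-3·δy/y)² = (-3×0.0770)² = 0.0534;  (1·δw/w)² = (1×0.0340)² = 0.00116;  (2·δq/q)² = (2×0.0320)² = 0.00410;  (−½·δp/p)² = (-0.5×0.0250)² = 0.000156
δQ/Q = √(0.0620) = 0.249
Q = 1230, so δQ = 0.249 × 1230 = 306.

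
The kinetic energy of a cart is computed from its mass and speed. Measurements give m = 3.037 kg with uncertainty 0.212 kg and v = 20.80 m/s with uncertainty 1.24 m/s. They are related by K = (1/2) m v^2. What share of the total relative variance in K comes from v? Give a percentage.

74.5%

(δK/K)² = (1·δm/m)² + (2·δv/v)²
  m term: (1×0.0698)² = 0.00487
  v term: (2×0.0596)² = 0.0142
Total = 0.0191. Share from v = 0.0142/0.0191 = 0.745.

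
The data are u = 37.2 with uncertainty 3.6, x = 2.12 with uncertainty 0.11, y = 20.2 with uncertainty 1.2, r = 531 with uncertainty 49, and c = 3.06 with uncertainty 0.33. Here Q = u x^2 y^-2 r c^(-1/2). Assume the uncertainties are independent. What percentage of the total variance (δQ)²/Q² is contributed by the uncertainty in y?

30.9%

(δQ/Q)² = (1·δu/u)² + (2·δx/x)² + (-2·δy/y)² + (1·δr/r)² + (−½·δc/c)²
  u term: (1×0.0968)² = 0.00937
  x term: (2×0.0519)² = 0.0108
  y term: (-2×0.0594)² = 0.0141
  r term: (1×0.0923)² = 0.00852
  c term: (-0.5×0.108)² = 0.00291
Total = 0.0457. Share from y = 0.0141/0.0457 = 0.309.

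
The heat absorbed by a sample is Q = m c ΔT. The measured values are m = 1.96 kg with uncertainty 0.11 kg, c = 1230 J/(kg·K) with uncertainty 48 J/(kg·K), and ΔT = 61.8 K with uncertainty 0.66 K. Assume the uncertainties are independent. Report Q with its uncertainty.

Each factor contributes (exponent × relative error)² to (δQ/Q)²:
  (1·δm/m)² = (1×0.0561)² = 0.00315;  (1·δc/c)² = (1×0.0390)² = 0.00152;  (1·δΔT/ΔT)² = (1×0.0107)² = 0.000114
δQ/Q = √(0.00479) = 0.0692
Q = 1.49e+05 J, so δQ = 0.0692 × 1.49e+05 = 10300 J.

(1.49 ± 0.103) × 10^5 J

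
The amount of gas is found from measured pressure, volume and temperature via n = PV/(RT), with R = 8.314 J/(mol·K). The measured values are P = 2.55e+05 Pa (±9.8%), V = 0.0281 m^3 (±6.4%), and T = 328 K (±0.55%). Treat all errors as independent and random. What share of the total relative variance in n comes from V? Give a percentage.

(δn/n)² = (1·δP/P)² + (1·δV/V)² + (-1·δT/T)²
  P term: (1×0.0980)² = 0.00960
  V term: (1×0.0640)² = 0.00410
  T term: (-1×0.00550)² = 3.03e-05
Total = 0.0137. Share from V = 0.00410/0.0137 = 0.298.

29.8%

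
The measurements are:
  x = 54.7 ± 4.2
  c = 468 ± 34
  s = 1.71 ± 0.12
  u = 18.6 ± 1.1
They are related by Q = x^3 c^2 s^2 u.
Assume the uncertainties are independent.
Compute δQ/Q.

0.312

Each factor contributes (exponent × relative error)² to (δQ/Q)²:
  (3·δx/x)² = (3×0.0768)² = 0.0531;  (2·δc/c)² = (2×0.0726)² = 0.0211;  (2·δs/s)² = (2×0.0702)² = 0.0197;  (1·δu/u)² = (1×0.0591)² = 0.00350
δQ/Q = √(0.0974) = 0.312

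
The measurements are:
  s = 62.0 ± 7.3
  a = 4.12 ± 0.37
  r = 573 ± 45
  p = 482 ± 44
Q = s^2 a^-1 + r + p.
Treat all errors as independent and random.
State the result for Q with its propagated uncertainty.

Let w = s^2·a^-1 = 933. δw/w = √((2·δs/s)² + (-1·δa/a)²) = √(0.0555 + 0.00807) = 0.252, so δw = 235.
Q = w + r + p: δQ = √(δw² + δr² + δp²) = √(55300 + 2020 + 1940) = 243
Q = 1990.

1990 ± 243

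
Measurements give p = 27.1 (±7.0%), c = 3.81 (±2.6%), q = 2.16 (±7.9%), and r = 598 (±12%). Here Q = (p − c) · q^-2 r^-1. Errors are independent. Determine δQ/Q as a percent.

Let u = p − c = 23.3. δu = √(δp² + δc²) = √(3.60 + 0.00981) = 1.90, so δu/u = 0.0816.
Q is then a monomial in u, q, r:
δQ/Q = √((δu/u)² + (-2·δq/q)² + (-1·δr/r)²) = √(0.00665 + 0.0250 + 0.0144) = 0.215

21.5%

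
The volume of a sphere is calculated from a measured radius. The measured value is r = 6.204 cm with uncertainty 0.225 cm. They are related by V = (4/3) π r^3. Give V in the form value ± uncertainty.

V ∝ r^3, so δV/V = |3| · δr/r = 3 × 0.0363 = 0.109.
V = 1000 cm^3, so δV = 0.109 × 1000 = 109 cm^3.

1000 ± 109 cm^3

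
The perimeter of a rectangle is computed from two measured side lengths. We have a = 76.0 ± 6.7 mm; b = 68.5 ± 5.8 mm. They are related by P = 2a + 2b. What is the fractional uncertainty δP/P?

For a sum/difference, combine absolute errors in quadrature:
  (2·δa)² = 180;  (2·δb)² = 135
δP = √(314) = 17.7 mm
P = 289 mm, so δP/P = 17.7/289 = 0.0613.

0.0613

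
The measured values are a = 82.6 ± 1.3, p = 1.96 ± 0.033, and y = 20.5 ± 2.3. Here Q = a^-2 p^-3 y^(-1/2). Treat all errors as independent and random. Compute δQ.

3.52e-07

Since Q is a product/quotient, work with relative uncertainties:
  (-2·δa/a)² = (-2×0.0157)² = 0.000991;  (-3·δp/p)² = (-3×0.0168)² = 0.00255;  (−½·δy/y)² = (-0.5×0.112)² = 0.00315
δQ/Q = √(0.00669) = 0.0818
Q = 4.3e-06, so δQ = 0.0818 × 4.3e-06 = 3.52e-07.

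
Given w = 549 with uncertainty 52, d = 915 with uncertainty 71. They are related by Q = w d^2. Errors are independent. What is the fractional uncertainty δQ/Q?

0.182

Since Q is a product/quotient, work with relative uncertainties:
  (1·δw/w)² = (1×0.0947)² = 0.00897;  (2·δd/d)² = (2×0.0776)² = 0.0241
δQ/Q = √(0.0331) = 0.182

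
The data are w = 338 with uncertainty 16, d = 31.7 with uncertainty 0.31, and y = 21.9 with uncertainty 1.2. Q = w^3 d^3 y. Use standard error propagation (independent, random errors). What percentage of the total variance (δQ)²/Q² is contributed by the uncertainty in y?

(δQ/Q)² = (3·δw/w)² + (3·δd/d)² + (1·δy/y)²
  w term: (3×0.0473)² = 0.0202
  d term: (3×0.00978)² = 0.000861
  y term: (1×0.0548)² = 0.00300
Total = 0.0240. Share from y = 0.00300/0.0240 = 0.125.

12.5%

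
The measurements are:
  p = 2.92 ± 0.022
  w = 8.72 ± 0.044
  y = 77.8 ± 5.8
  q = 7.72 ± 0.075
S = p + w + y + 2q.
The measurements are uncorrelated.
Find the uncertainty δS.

5.80

Sums and differences: (δS)² = Σ (cᵢ δxᵢ)².
  (δp)² = 0.000484;  (δw)² = 0.00194;  (δy)² = 33.6;  (2·δq)² = 0.0225
δS = √(33.7) = 5.80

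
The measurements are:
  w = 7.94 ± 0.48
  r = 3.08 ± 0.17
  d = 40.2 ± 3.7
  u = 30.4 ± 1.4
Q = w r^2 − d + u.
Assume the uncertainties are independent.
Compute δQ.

Let p = w·r^2 = 75.3. δp/p = √((1·δw/w)² + (2·δr/r)²) = √(0.00365 + 0.0122) = 0.126, so δp = 9.48.
Q = p − d + u: δQ = √(δp² + δd² + δu²) = √(89.9 + 13.7 + 1.96) = 10.3

10.3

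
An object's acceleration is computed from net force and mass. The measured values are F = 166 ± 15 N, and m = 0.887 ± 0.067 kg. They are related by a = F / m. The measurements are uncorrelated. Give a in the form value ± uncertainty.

Relative error in a monomial: (δa/a)² = Σ (nᵢ · δxᵢ/xᵢ)².
  (1·δF/F)² = (1×0.0904)² = 0.00817;  (-1·δm/m)² = (-1×0.0755)² = 0.00571
δa/a = √(0.0139) = 0.118
a = 187 m/s^2, so δa = 0.118 × 187 = 22.0 m/s^2.

187 ± 22.0 m/s^2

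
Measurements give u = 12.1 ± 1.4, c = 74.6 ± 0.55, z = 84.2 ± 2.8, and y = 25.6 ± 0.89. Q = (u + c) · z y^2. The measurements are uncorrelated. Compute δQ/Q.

0.0790

Let w = u + c = 86.7. δw = √(δu² + δc²) = √(1.96 + 0.303) = 1.50, so δw/w = 0.0173.
Q is then a monomial in w, z, y:
δQ/Q = √((δw/w)² + (1·δz/z)² + (2·δy/y)²) = √(0.000301 + 0.00111 + 0.00483) = 0.0790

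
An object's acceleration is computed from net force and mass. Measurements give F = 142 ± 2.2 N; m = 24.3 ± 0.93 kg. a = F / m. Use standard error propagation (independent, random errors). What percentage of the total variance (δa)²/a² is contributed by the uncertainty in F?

14.1%

(δa/a)² = (1·δF/F)² + (-1·δm/m)²
  F term: (1×0.0155)² = 0.000240
  m term: (-1×0.0383)² = 0.00146
Total = 0.00170. Share from F = 0.000240/0.00170 = 0.141.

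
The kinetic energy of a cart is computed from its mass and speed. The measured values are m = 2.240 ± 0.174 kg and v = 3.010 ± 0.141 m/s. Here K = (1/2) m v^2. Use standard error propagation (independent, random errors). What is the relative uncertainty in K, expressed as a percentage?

12.2%

Relative error in a monomial: (δK/K)² = Σ (nᵢ · δxᵢ/xᵢ)².
  (1·δm/m)² = (1×0.0777)² = 0.00603;  (2·δv/v)² = (2×0.0468)² = 0.00878
δK/K = √(0.0148) = 0.122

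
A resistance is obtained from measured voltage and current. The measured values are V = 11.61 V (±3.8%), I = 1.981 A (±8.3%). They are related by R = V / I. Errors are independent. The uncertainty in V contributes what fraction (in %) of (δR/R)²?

17.3%

(δR/R)² = (1·δV/V)² + (-1·δI/I)²
  V term: (1×0.0380)² = 0.00144
  I term: (-1×0.0830)² = 0.00689
Total = 0.00833. Share from V = 0.00144/0.00833 = 0.173.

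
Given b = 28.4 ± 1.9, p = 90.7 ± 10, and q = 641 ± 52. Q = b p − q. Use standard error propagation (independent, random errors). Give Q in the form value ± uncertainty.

Let w = b·p = 2580. δw/w = √((1·δb/b)² + (1·δp/p)²) = √(0.00448 + 0.0122) = 0.129, so δw = 332.
Q = w − q: δQ = √(δw² + δq²) = √(1.1e+05 + 2700) = 336
Q = 1930.

1930 ± 336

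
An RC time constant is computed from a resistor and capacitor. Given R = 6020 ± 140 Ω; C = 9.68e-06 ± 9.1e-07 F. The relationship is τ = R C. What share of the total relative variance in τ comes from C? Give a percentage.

(δτ/τ)² = (1·δR/R)² + (1·δC/C)²
  R term: (1×0.0233)² = 0.000541
  C term: (1×0.0940)² = 0.00884
Total = 0.00938. Share from C = 0.00884/0.00938 = 0.942.

94.2%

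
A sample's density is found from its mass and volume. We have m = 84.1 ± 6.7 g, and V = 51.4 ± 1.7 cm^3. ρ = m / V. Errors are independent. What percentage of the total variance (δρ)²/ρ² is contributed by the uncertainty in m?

(δρ/ρ)² = (1·δm/m)² + (-1·δV/V)²
  m term: (1×0.0797)² = 0.00635
  V term: (-1×0.0331)² = 0.00109
Total = 0.00744. Share from m = 0.00635/0.00744 = 0.853.

85.3%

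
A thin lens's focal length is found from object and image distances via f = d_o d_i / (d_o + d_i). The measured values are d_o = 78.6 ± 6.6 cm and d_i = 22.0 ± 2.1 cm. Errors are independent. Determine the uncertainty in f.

∂f/∂d_o = (d_i/(d_o+d_i))² = 0.0478;  ∂f/∂d_i = (d_o/(d_o+d_i))² = 0.610
δf = √((∂f/∂d_o · δd_o)² + (∂f/∂d_i · δd_i)²) = √(0.0996 + 1.64) = 1.32 cm

1.32 cm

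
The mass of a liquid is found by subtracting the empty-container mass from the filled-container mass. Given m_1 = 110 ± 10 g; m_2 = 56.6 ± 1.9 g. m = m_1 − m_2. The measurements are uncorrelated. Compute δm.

10.2 g

Each term contributes (cᵢ δxᵢ)² to (δm)²:
  (δm_1)² = 100;  (δm_2)² = 3.61
δm = √(104) = 10.2 g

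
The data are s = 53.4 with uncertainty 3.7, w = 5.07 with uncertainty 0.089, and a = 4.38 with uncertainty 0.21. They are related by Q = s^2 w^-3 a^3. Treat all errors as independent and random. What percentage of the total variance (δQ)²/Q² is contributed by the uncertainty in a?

(δQ/Q)² = (2·δs/s)² + (-3·δw/w)² + (3·δa/a)²
  s term: (2×0.0693)² = 0.0192
  w term: (-3×0.0176)² = 0.00277
  a term: (3×0.0479)² = 0.0207
Total = 0.0427. Share from a = 0.0207/0.0427 = 0.485.

48.5%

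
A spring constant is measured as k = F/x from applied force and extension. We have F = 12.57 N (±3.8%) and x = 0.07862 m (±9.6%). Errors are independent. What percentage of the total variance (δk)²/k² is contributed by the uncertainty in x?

(δk/k)² = (1·δF/F)² + (-1·δx/x)²
  F term: (1×0.0380)² = 0.00144
  x term: (-1×0.0960)² = 0.00922
Total = 0.0107. Share from x = 0.00922/0.0107 = 0.865.

86.5%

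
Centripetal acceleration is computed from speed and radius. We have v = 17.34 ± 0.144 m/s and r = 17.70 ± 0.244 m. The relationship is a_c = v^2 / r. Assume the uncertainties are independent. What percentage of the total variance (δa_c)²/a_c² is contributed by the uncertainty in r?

(δa_c/a_c)² = (2·δv/v)² + (-1·δr/r)²
  v term: (2×0.00830)² = 0.000276
  r term: (-1×0.0138)² = 0.000190
Total = 0.000466. Share from r = 0.000190/0.000466 = 0.408.

40.8%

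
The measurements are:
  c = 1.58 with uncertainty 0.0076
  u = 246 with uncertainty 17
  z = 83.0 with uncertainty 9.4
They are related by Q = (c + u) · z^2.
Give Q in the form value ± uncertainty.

(1.71 ± 0.404) × 10^6

Let w = c + u = 248. δw = √(δc² + δu²) = √(5.78e-05 + 289) = 17.0, so δw/w = 0.0687.
Q is then a monomial in w, z:
δQ/Q = √((δw/w)² + (2·δz/z)²) = √(0.00471 + 0.0513) = 0.237
Q = 1.71e+06, so δQ = 0.237 × 1.71e+06 = 4.04e+05.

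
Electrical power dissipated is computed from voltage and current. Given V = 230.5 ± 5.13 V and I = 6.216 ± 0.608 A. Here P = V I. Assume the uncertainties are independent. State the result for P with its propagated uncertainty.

Relative error in a monomial: (δP/P)² = Σ (nᵢ · δxᵢ/xᵢ)².
  (1·δV/V)² = (1×0.0223)² = 0.000495;  (1·δI/I)² = (1×0.0978)² = 0.00957
δP/P = √(0.0101) = 0.100
P = 1433 W, so δP = 0.100 × 1433 = 144 W.

1433 ± 144 W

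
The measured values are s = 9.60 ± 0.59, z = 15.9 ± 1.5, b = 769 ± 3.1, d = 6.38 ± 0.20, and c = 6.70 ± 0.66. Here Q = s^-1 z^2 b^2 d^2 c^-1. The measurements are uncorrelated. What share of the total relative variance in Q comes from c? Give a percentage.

18.3%

(δQ/Q)² = (-1·δs/s)² + (2·δz/z)² + (2·δb/b)² + (2·δd/d)² + (-1·δc/c)²
  s term: (-1×0.0615)² = 0.00378
  z term: (2×0.0943)² = 0.0356
  b term: (2×0.00403)² = 6.5e-05
  d term: (2×0.0313)² = 0.00393
  c term: (-1×0.0985)² = 0.00970
Total = 0.0531. Share from c = 0.00970/0.0531 = 0.183.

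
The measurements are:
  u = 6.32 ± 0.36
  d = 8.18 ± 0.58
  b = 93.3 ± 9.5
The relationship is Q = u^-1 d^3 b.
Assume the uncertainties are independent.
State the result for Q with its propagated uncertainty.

For a monomial Q ∝ u^-1, d^3, b, fractional errors add in quadrature:
  (-1·δu/u)² = (-1×0.0570)² = 0.00324;  (3·δd/d)² = (3×0.0709)² = 0.0452;  (1·δb/b)² = (1×0.102)² = 0.0104
δQ/Q = √(0.0589) = 0.243
Q = 8080, so δQ = 0.243 × 8080 = 1960.

8080 ± 1960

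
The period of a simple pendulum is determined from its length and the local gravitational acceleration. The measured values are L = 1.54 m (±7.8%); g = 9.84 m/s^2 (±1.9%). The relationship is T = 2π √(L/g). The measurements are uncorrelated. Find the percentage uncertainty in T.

Relative error in a monomial: (δT/T)² = Σ (nᵢ · δxᵢ/xᵢ)².
  (½·δL/L)² = (0.5×0.0780)² = 0.00152;  (−½·δg/g)² = (-0.5×0.0190)² = 9.02e-05
δT/T = √(0.00161) = 0.0401

4.01%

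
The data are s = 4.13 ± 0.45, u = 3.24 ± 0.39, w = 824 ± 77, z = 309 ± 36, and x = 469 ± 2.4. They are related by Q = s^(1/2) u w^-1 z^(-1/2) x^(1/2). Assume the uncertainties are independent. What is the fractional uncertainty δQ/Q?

0.172

Since Q is a product/quotient, work with relative uncertainties:
  (½·δs/s)² = (0.5×0.109)² = 0.00297;  (1·δu/u)² = (1×0.120)² = 0.0145;  (-1·δw/w)² = (-1×0.0934)² = 0.00873;  (−½·δz/z)² = (-0.5×0.117)² = 0.00339;  (½·δx/x)² = (0.5×0.00512)² = 6.55e-06
δQ/Q = √(0.0296) = 0.172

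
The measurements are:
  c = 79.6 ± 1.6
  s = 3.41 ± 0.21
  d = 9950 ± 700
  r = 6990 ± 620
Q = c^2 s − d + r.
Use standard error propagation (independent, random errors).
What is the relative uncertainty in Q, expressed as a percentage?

9.89%

Let p = c^2·s = 21600. δp/p = √((2·δc/c)² + (1·δs/s)²) = √(0.00162 + 0.00379) = 0.0735, so δp = 1590.
Q = p − d + r: δQ = √(δp² + δd² + δr²) = √(2.52e+06 + 4.9e+05 + 3.84e+05) = 1840
Q = 18600, so δQ/Q = 1840/18600 = 0.0989.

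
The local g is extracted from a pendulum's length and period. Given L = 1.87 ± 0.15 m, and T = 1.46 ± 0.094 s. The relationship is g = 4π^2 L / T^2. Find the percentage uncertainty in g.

15.2%

Since g is a product/quotient, work with relative uncertainties:
  (1·δL/L)² = (1×0.0802)² = 0.00643;  (-2·δT/T)² = (-2×0.0644)² = 0.0166
δg/g = √(0.0230) = 0.152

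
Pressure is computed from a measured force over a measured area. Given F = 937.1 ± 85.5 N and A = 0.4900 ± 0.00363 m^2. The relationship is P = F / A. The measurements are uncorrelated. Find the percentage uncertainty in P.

Products/powers → add relative errors in quadrature, weighted by exponent:
  (1·δF/F)² = (1×0.0912)² = 0.00832;  (-1·δA/A)² = (-1×0.00741)² = 5.49e-05
δP/P = √(0.00838) = 0.0915

9.15%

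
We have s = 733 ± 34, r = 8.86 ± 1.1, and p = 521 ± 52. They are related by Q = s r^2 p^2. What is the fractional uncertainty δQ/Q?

Q is a product of powers, so relative uncertainties combine in quadrature:
  (1·δs/s)² = (1×0.0464)² = 0.00215;  (2·δr/r)² = (2×0.124)² = 0.0617;  (2·δp/p)² = (2×0.0998)² = 0.0398
δQ/Q = √(0.104) = 0.322

0.322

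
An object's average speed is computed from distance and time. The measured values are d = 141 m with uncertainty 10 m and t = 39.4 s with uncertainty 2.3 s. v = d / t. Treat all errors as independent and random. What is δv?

For a monomial v ∝ d, t^-1, fractional errors add in quadrature:
  (1·δd/d)² = (1×0.0709)² = 0.00503;  (-1·δt/t)² = (-1×0.0584)² = 0.00341
δv/v = √(0.00844) = 0.0919
v = 3.58 m/s, so δv = 0.0919 × 3.58 = 0.329 m/s.

0.329 m/s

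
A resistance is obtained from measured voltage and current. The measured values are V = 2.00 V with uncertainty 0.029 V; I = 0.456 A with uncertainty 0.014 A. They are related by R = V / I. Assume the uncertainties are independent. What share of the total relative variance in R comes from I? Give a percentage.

81.8%

(δR/R)² = (1·δV/V)² + (-1·δI/I)²
  V term: (1×0.0145)² = 0.000210
  I term: (-1×0.0307)² = 0.000943
Total = 0.00115. Share from I = 0.000943/0.00115 = 0.818.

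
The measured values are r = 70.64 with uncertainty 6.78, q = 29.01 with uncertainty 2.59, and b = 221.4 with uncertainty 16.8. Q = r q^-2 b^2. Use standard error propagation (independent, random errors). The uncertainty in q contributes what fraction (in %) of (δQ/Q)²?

(δQ/Q)² = (1·δr/r)² + (-2·δq/q)² + (2·δb/b)²
  r term: (1×0.0960)² = 0.00921
  q term: (-2×0.0893)² = 0.0319
  b term: (2×0.0759)² = 0.0230
Total = 0.0641. Share from q = 0.0319/0.0641 = 0.497.

49.7%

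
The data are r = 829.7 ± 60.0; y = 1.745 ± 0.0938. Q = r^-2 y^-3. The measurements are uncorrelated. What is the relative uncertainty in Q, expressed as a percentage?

Products/powers → add relative errors in quadrature, weighted by exponent:
  (-2·δr/r)² = (-2×0.0723)² = 0.0209;  (-3·δy/y)² = (-3×0.0538)² = 0.0260
δQ/Q = √(0.0469) = 0.217

21.7%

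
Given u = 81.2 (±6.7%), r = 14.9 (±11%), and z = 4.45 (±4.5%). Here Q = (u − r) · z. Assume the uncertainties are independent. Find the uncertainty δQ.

28.6

Let w = u − r = 66.3. δw = √(δu² + δr²) = √(29.6 + 2.69) = 5.68, so δw/w = 0.0857.
Q is then a monomial in w, z:
δQ/Q = √((δw/w)² + (1·δz/z)²) = √(0.00734 + 0.00202) = 0.0968
Q = 295, so δQ = 0.0968 × 295 = 28.6.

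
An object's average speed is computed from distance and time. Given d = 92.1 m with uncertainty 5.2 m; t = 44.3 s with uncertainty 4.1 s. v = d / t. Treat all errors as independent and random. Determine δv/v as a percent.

10.8%

For a monomial v ∝ d, t^-1, fractional errors add in quadrature:
  (1·δd/d)² = (1×0.0565)² = 0.00319;  (-1·δt/t)² = (-1×0.0926)² = 0.00857
δv/v = √(0.0118) = 0.108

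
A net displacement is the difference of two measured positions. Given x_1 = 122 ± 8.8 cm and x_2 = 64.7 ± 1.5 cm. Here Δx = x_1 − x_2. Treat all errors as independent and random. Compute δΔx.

8.93 cm

Absolute uncertainties add in quadrature for a linear combination:
  (δx_1)² = 77.4;  (δx_2)² = 2.25
δΔx = √(79.7) = 8.93 cm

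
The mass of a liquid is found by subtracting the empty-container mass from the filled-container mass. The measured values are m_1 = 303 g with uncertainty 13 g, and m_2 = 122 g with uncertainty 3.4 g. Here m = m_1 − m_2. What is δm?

Sums and differences: (δm)² = Σ (cᵢ δxᵢ)².
  (δm_1)² = 169;  (δm_2)² = 11.6
δm = √(181) = 13.4 g

13.4 g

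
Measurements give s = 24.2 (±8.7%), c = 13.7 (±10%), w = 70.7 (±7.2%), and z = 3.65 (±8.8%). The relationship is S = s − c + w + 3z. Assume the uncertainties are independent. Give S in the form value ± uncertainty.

For a sum/difference, combine absolute errors in quadrature:
  (δs)² = 4.43;  (δc)² = 1.88;  (δw)² = 25.9;  (3·δz)² = 0.929
δS = √(33.2) = 5.76
S = 92.2.

92.2 ± 5.76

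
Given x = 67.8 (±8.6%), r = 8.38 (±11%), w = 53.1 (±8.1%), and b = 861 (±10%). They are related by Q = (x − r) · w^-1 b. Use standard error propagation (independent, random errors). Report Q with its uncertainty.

Let u = x − r = 59.4. δu = √(δx² + δr²) = √(34.0 + 0.850) = 5.90, so δu/u = 0.0993.
Q is then a monomial in u, w, b:
δQ/Q = √((δu/u)² + (-1·δw/w)² + (1·δb/b)²) = √(0.00987 + 0.00656 + 0.0100) = 0.163
Q = 963, so δQ = 0.163 × 963 = 157.

963 ± 157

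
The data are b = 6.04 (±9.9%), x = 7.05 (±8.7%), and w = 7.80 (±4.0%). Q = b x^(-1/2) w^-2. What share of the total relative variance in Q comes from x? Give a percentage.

10.5%

(δQ/Q)² = (1·δb/b)² + (−½·δx/x)² + (-2·δw/w)²
  b term: (1×0.0990)² = 0.00980
  x term: (-0.5×0.0870)² = 0.00189
  w term: (-2×0.0400)² = 0.00640
Total = 0.0181. Share from x = 0.00189/0.0181 = 0.105.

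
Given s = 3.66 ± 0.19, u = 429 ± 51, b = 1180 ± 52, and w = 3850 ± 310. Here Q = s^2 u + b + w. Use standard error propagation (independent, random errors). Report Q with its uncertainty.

10800 ± 960

Let p = s^2·u = 5750. δp/p = √((2·δs/s)² + (1·δu/u)²) = √(0.0108 + 0.0141) = 0.158, so δp = 907.
Q = p + b + w: δQ = √(δp² + δb² + δw²) = √(8.23e+05 + 2700 + 96100) = 960
Q = 10800.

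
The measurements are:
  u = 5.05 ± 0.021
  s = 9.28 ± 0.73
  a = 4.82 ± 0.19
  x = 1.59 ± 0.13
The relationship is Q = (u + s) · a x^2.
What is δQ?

30.7

Let w = u + s = 14.3. δw = √(δu² + δs²) = √(0.000441 + 0.533) = 0.730, so δw/w = 0.0510.
Q is then a monomial in w, a, x:
δQ/Q = √((δw/w)² + (1·δa/a)² + (2·δx/x)²) = √(0.00260 + 0.00155 + 0.0267) = 0.176
Q = 175, so δQ = 0.176 × 175 = 30.7.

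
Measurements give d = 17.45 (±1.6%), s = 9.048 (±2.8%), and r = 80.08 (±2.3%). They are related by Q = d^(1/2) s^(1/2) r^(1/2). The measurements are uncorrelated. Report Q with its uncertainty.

Q is a product of powers, so relative uncertainties combine in quadrature:
  (½·δd/d)² = (0.5×0.0160)² = 6.4e-05;  (½·δs/s)² = (0.5×0.0280)² = 0.000196;  (½·δr/r)² = (0.5×0.0230)² = 0.000132
δQ/Q = √(0.000392) = 0.0198
Q = 112.4, so δQ = 0.0198 × 112.4 = 2.23.

112.4 ± 2.23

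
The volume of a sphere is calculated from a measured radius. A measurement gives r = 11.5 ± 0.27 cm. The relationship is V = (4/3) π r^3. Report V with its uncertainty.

V ∝ r^3, so δV/V = |3| · δr/r = 3 × 0.0235 = 0.0704.
V = 6370 cm^3, so δV = 0.0704 × 6370 = 449 cm^3.

6370 ± 449 cm^3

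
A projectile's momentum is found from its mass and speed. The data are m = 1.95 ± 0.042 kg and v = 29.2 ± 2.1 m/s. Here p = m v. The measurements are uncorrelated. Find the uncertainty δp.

Each factor contributes (exponent × relative error)² to (δp/p)²:
  (1·δm/m)² = (1×0.0215)² = 0.000464;  (1·δv/v)² = (1×0.0719)² = 0.00517
δp/p = √(0.00564) = 0.0751
p = 56.9 kg·m/s, so δp = 0.0751 × 56.9 = 4.27 kg·m/s.

4.27 kg·m/s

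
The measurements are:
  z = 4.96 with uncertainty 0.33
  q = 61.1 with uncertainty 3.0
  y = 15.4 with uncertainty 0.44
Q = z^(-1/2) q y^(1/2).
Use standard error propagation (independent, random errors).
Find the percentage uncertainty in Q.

6.10%

Each factor contributes (exponent × relative error)² to (δQ/Q)²:
  (−½·δz/z)² = (-0.5×0.0665)² = 0.00111;  (1·δq/q)² = (1×0.0491)² = 0.00241;  (½·δy/y)² = (0.5×0.0286)² = 0.000204
δQ/Q = √(0.00372) = 0.0610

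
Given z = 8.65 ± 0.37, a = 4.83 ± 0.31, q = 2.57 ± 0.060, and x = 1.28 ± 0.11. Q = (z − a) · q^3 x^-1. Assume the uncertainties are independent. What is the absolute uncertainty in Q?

Let u = z − a = 3.82. δu = √(δz² + δa²) = √(0.137 + 0.0961) = 0.483, so δu/u = 0.126.
Q is then a monomial in u, q, x:
δQ/Q = √((δu/u)² + (3·δq/q)² + (-1·δx/x)²) = √(0.0160 + 0.00491 + 0.00739) = 0.168
Q = 50.7, so δQ = 0.168 × 50.7 = 8.52.

8.52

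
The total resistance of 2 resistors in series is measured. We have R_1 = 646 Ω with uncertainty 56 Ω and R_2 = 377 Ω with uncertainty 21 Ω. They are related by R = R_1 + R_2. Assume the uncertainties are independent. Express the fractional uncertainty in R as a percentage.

R is a linear combination, so absolute uncertainties add in quadrature:
  (δR_1)² = 3140;  (δR_2)² = 441
δR = √(3580) = 59.8 Ω
R = 1020 Ω, so δR/R = 59.8/1020 = 0.0585.

5.85%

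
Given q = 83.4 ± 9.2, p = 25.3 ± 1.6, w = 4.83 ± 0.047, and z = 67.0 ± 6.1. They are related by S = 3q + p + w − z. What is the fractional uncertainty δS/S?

0.133

Sums and differences: (δS)² = Σ (cᵢ δxᵢ)².
  (3·δq)² = 762;  (δp)² = 2.56;  (δw)² = 0.00221;  (δz)² = 37.2
δS = √(802) = 28.3
S = 213, so δS/S = 28.3/213 = 0.133.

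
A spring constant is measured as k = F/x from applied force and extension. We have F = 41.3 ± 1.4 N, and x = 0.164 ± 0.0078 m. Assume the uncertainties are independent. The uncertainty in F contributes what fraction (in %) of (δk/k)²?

(δk/k)² = (1·δF/F)² + (-1·δx/x)²
  F term: (1×0.0339)² = 0.00115
  x term: (-1×0.0476)² = 0.00226
Total = 0.00341. Share from F = 0.00115/0.00341 = 0.337.

33.7%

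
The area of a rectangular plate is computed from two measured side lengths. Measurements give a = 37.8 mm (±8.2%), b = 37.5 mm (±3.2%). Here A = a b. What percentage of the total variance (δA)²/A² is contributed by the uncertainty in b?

13.2%

(δA/A)² = (1·δa/a)² + (1·δb/b)²
  a term: (1×0.0820)² = 0.00672
  b term: (1×0.0320)² = 0.00102
Total = 0.00775. Share from b = 0.00102/0.00775 = 0.132.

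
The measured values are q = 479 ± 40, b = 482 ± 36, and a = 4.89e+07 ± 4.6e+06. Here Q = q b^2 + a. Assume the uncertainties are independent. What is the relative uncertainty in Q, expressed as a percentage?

12.2%

Let p = q·b^2 = 1.11e+08. δp/p = √((1·δq/q)² + (2·δb/b)²) = √(0.00697 + 0.0223) = 0.171, so δp = 1.9e+07.
Q = p + a: δQ = √(δp² + δa²) = √(3.63e+14 + 2.12e+13) = 1.96e+07
Q = 1.6e+08, so δQ/Q = 1.96e+07/1.6e+08 = 0.122.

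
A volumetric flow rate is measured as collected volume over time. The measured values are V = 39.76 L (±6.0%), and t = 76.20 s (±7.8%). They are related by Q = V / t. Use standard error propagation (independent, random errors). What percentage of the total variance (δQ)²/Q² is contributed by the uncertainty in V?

37.2%

(δQ/Q)² = (1·δV/V)² + (-1·δt/t)²
  V term: (1×0.0600)² = 0.00360
  t term: (-1×0.0780)² = 0.00608
Total = 0.00968. Share from V = 0.00360/0.00968 = 0.372.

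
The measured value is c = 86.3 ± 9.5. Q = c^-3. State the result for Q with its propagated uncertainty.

(1.56 ± 0.514) × 10^-6

Q is a product of powers, so relative uncertainties combine in quadrature:
  (-3·δc/c)² = (-3×0.110)² = 0.109
δQ/Q = √(0.109) = 0.330
Q = 1.56e-06, so δQ = 0.330 × 1.56e-06 = 5.14e-07.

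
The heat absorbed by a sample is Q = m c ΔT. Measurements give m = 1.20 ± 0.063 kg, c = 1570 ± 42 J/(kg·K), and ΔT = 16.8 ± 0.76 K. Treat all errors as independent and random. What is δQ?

2350 J

Each factor contributes (exponent × relative error)² to (δQ/Q)²:
  (1·δm/m)² = (1×0.0525)² = 0.00276;  (1·δc/c)² = (1×0.0268)² = 0.000716;  (1·δΔT/ΔT)² = (1×0.0452)² = 0.00205
δQ/Q = √(0.00552) = 0.0743
Q = 31700 J, so δQ = 0.0743 × 31700 = 2350 J.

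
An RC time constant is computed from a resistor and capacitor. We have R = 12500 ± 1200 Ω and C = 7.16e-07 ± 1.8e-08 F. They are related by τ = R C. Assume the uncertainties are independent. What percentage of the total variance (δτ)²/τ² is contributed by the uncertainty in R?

(δτ/τ)² = (1·δR/R)² + (1·δC/C)²
  R term: (1×0.0960)² = 0.00922
  C term: (1×0.0251)² = 0.000632
Total = 0.00985. Share from R = 0.00922/0.00985 = 0.936.

93.6%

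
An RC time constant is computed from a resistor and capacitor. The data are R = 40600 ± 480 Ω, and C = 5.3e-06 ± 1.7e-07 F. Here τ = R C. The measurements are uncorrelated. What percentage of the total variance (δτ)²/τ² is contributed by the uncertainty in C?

88.0%

(δτ/τ)² = (1·δR/R)² + (1·δC/C)²
  R term: (1×0.0118)² = 0.000140
  C term: (1×0.0321)² = 0.00103
Total = 0.00117. Share from C = 0.00103/0.00117 = 0.880.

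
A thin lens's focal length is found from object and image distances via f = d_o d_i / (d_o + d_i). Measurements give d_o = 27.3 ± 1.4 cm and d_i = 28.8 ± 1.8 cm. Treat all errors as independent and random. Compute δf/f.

0.0402

∂f/∂d_o = (d_i/(d_o+d_i))² = 0.264;  ∂f/∂d_i = (d_o/(d_o+d_i))² = 0.237
δf = √((∂f/∂d_o · δd_o)² + (∂f/∂d_i · δd_i)²) = √(0.136 + 0.182) = 0.564 cm
f = 14.0 cm, so δf/f = 0.564/14.0 = 0.0402.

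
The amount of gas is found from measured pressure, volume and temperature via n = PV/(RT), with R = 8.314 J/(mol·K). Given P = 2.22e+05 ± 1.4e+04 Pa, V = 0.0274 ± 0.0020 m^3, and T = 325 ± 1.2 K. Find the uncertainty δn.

0.217 mol

Each factor contributes (exponent × relative error)² to (δn/n)²:
  (1·δP/P)² = (1×0.0631)² = 0.00398;  (1·δV/V)² = (1×0.0730)² = 0.00533;  (-1·δT/T)² = (-1×0.00369)² = 1.36e-05
δn/n = √(0.00932) = 0.0965
n = 2.25 mol, so δn = 0.0965 × 2.25 = 0.217 mol.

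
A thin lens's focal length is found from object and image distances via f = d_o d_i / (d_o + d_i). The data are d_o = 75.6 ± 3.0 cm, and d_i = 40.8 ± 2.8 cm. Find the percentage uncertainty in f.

∂f/∂d_o = (d_i/(d_o+d_i))² = 0.123;  ∂f/∂d_i = (d_o/(d_o+d_i))² = 0.422
δf = √((∂f/∂d_o · δd_o)² + (∂f/∂d_i · δd_i)²) = √(0.136 + 1.40) = 1.24 cm
f = 26.5 cm, so δf/f = 1.24/26.5 = 0.0467.

4.67%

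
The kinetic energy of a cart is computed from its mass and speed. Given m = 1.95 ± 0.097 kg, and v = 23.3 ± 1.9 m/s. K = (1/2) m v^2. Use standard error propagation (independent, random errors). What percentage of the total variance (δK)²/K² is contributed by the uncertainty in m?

8.51%

(δK/K)² = (1·δm/m)² + (2·δv/v)²
  m term: (1×0.0497)² = 0.00247
  v term: (2×0.0815)² = 0.0266
Total = 0.0291. Share from m = 0.00247/0.0291 = 0.0851.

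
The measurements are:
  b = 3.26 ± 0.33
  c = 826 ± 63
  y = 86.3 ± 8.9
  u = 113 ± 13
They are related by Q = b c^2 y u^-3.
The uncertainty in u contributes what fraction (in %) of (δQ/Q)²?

73.0%

(δQ/Q)² = (1·δb/b)² + (2·δc/c)² + (1·δy/y)² + (-3·δu/u)²
  b term: (1×0.101)² = 0.0102
  c term: (2×0.0763)² = 0.0233
  y term: (1×0.103)² = 0.0106
  u term: (-3×0.115)² = 0.119
Total = 0.163. Share from u = 0.119/0.163 = 0.730.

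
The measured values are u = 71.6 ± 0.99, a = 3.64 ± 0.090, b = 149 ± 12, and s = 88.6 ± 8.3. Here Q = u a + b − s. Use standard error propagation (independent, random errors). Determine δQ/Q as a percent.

5.09%

Let p = u·a = 261. δp/p = √((1·δu/u)² + (1·δa/a)²) = √(0.000191 + 0.000611) = 0.0283, so δp = 7.38.
Q = p + b − s: δQ = √(δp² + δb² + δs²) = √(54.5 + 144 + 68.9) = 16.4
Q = 321, so δQ/Q = 16.4/321 = 0.0509.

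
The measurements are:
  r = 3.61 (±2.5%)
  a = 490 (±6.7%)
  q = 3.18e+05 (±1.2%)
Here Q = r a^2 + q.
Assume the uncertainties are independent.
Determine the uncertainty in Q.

1.18e+05

Let p = r·a^2 = 8.67e+05. δp/p = √((1·δr/r)² + (2·δa/a)²) = √(0.000625 + 0.0180) = 0.136, so δp = 1.18e+05.
Q = p + q: δQ = √(δp² + δq²) = √(1.4e+10 + 1.46e+07) = 1.18e+05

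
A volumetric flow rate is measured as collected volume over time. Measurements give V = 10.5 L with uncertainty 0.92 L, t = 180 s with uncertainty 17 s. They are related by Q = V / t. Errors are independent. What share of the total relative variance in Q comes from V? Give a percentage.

(δQ/Q)² = (1·δV/V)² + (-1·δt/t)²
  V term: (1×0.0876)² = 0.00768
  t term: (-1×0.0944)² = 0.00892
Total = 0.0166. Share from V = 0.00768/0.0166 = 0.463.

46.3%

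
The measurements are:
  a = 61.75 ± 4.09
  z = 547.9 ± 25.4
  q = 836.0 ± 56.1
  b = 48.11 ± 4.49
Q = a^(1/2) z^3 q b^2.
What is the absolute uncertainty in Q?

6.11e+14

Products/powers → add relative errors in quadrature, weighted by exponent:
  (½·δa/a)² = (0.5×0.0662)² = 0.00110;  (3·δz/z)² = (3×0.0464)² = 0.0193;  (1·δq/q)² = (1×0.0671)² = 0.00450;  (2·δb/b)² = (2×0.0933)² = 0.0348
δQ/Q = √(0.0598) = 0.245
Q = 2.501e+15, so δQ = 0.245 × 2.501e+15 = 6.11e+14.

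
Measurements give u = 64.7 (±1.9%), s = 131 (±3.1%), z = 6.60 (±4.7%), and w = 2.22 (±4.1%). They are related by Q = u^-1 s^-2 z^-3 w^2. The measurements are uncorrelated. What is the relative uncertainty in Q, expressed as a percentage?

Since Q is a product/quotient, work with relative uncertainties:
  (-1·δu/u)² = (-1×0.0190)² = 0.000361;  (-2·δs/s)² = (-2×0.0310)² = 0.00384;  (-3·δz/z)² = (-3×0.0470)² = 0.0199;  (2·δw/w)² = (2×0.0410)² = 0.00672
δQ/Q = √(0.0308) = 0.176

17.6%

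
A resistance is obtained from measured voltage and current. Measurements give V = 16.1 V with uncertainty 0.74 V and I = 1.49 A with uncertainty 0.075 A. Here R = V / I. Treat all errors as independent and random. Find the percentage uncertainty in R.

6.82%

For a monomial R ∝ V, I^-1, fractional errors add in quadrature:
  (1·δV/V)² = (1×0.0460)² = 0.00211;  (-1·δI/I)² = (-1×0.0503)² = 0.00253
δR/R = √(0.00465) = 0.0682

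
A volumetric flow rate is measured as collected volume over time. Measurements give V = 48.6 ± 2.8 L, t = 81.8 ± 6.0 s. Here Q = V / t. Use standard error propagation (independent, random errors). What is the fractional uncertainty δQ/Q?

0.0933

Q is a product of powers, so relative uncertainties combine in quadrature:
  (1·δV/V)² = (1×0.0576)² = 0.00332;  (-1·δt/t)² = (-1×0.0733)² = 0.00538
δQ/Q = √(0.00870) = 0.0933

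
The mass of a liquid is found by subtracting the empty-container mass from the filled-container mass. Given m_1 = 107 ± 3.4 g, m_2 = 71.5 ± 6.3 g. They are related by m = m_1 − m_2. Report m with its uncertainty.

35.5 ± 7.16 g

For a sum/difference, combine absolute errors in quadrature:
  (δm_1)² = 11.6;  (δm_2)² = 39.7
δm = √(51.2) = 7.16 g
m = 35.5 g.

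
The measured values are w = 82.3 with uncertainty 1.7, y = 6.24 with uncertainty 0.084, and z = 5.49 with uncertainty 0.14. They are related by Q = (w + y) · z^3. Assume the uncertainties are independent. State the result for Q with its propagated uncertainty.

Let u = w + y = 88.5. δu = √(δw² + δy²) = √(2.89 + 0.00706) = 1.70, so δu/u = 0.0192.
Q is then a monomial in u, z:
δQ/Q = √((δu/u)² + (3·δz/z)²) = √(0.000370 + 0.00585) = 0.0789
Q = 14700, so δQ = 0.0789 × 14700 = 1160.

14700 ± 1160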